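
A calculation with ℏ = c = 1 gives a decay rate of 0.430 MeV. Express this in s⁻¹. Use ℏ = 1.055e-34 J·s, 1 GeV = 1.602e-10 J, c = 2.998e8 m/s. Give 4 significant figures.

A rate is [E]/ℏ; divide by ℏ.
1 GeV → 1/ℏ × (1 GeV in J) = 1.518e24 s⁻¹.
Convert the energy scale: 0.430 MeV = 4.30e-4 GeV.
Result: 4.30e-4 × 1.518e24 = 6.529e20 s⁻¹.

6.529e20 s⁻¹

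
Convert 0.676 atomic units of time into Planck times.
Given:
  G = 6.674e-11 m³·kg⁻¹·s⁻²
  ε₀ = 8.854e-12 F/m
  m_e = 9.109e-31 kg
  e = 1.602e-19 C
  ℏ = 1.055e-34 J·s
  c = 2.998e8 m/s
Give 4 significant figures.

atomic unit of time: τ_au = (4πε₀)²ℏ³/(m_e e⁴) = 2.423e-17 s
Planck time: t_P = √(ℏG/c⁵) = 5.392e-44 s
0.676 × 2.423e-17 / 5.392e-44 = 3.038e26

3.038e26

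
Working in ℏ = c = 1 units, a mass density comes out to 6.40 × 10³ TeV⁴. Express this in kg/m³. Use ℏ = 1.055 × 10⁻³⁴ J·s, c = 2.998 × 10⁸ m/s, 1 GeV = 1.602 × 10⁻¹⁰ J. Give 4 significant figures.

Mass density is [E]/(c²[L]³) = [E]⁴/(ℏ³c⁵).
1 GeV⁴ → 1/(ℏ³c⁵) × (1 GeV in J)⁴ = 2.316 × 10²⁰ kg/m³.
Convert the energy scale: 6.40 × 10³ TeV⁴ = 6.40 × 10¹⁵ GeV⁴.
Result: 6.40 × 10¹⁵ × 2.316 × 10²⁰ = 1.482 × 10³⁶ kg/m³.

1.482 × 10³⁶ kg/m³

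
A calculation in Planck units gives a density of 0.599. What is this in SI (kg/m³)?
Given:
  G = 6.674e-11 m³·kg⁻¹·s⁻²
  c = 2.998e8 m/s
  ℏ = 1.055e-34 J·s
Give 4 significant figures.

3.087e96 kg/m³

One Planck density: ρ_P = c⁵/(ℏG²) = 5.154e96 kg/m³.
0.599 × 5.154e96 kg/m³ = 3.087e96 kg/m³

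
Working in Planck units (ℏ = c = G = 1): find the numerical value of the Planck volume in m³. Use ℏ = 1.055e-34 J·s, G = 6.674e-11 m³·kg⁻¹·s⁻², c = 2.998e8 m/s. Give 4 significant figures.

The unique combination of the constants set to 1 with dimensions of volume is V_P = (ℏG/c³)^(3/2).
  = √(1.784e-209)
  = 4.224e-105 m³

4.224e-105 m³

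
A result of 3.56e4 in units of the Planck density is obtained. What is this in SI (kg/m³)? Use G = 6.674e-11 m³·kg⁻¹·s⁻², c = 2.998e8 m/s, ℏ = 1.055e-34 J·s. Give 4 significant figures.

One Planck density: ρ_P = c⁵/(ℏG²) = 5.154e96 kg/m³.
3.56e4 × 5.154e96 kg/m³ = 1.835e101 kg/m³

1.835e101 kg/m³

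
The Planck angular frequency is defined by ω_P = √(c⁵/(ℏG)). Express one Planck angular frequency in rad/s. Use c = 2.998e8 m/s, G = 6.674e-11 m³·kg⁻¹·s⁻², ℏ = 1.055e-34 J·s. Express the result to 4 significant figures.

ω_P = √(c⁵/(ℏG))
  = √(3.440e86)
  = 1.855e43 rad/s

1.855e43 rad/s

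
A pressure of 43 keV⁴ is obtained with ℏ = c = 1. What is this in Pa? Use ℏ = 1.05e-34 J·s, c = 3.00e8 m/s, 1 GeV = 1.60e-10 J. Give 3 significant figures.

Pressure is [E]/[L]³ = [E]⁴/(ℏc)³.
1 GeV⁴ → 1/(ℏc)³ × (1 GeV in J)⁴ = 2.10e37 Pa.
Convert the energy scale: 43 keV⁴ = 4.30e-23 GeV⁴.
Result: 4.30e-23 × 2.10e37 = 9.02e14 Pa.

9.02e14 Pa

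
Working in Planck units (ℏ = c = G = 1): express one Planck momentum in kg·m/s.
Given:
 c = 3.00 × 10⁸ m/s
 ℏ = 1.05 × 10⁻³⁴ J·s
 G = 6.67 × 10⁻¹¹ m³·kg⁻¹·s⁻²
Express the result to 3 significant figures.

Dimensional analysis gives p_P = √(ℏc³/G).
  = √(42.5)
  = 6.52 kg·m/s

6.52 kg·m/s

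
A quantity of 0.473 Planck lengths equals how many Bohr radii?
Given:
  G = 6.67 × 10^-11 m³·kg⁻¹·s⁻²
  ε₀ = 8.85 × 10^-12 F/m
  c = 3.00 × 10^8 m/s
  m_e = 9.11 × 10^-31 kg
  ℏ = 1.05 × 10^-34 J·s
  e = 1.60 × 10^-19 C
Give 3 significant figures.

Planck length: ℓ_P = √(ℏG/c³) = 1.61 × 10^-35 m
Bohr radius: a₀ = 4πε₀ℏ²/(m_e e²) = 5.26 × 10^-11 m
0.473 × 1.61 × 10^-35 / 5.26 × 10^-11 = 1.45 × 10^-25

1.45 × 10^-25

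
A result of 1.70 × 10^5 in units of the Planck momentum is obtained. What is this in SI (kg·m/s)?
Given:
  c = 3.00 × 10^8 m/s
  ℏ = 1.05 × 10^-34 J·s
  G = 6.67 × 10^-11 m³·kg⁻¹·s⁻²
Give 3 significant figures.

One Planck momentum: p_P = √(ℏc³/G) = 6.52 kg·m/s.
1.70 × 10^5 × 6.52 kg·m/s = 1.11 × 10^6 kg·m/s

1.11 × 10^6 kg·m/s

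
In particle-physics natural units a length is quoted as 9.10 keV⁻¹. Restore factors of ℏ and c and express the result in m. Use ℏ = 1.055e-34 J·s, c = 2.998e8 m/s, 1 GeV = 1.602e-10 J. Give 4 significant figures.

1.797e-9 m

A length is [E]⁻¹ in ℏ=c=1; restore one factor of ℏc.
1 GeV⁻¹ → ℏc × (1 GeV in J)⁻¹ = 1.974e-16 m.
Convert the energy scale: 9.10 keV⁻¹ = 9.10e6 GeV⁻¹.
Result: 9.10e6 × 1.974e-16 = 1.797e-9 m.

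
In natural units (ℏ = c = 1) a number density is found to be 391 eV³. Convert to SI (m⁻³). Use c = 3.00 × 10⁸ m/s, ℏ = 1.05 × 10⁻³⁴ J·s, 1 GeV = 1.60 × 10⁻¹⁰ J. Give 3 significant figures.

5.12 × 10²² m⁻³

Number density is [L]⁻³ = [E]³/(ℏc)³.
1 GeV³ → 1/(ℏc)³ × (1 GeV in J)³ = 1.31 × 10⁴⁷ m⁻³.
Convert the energy scale: 391 eV³ = 3.91 × 10⁻²⁵ GeV³.
Result: 3.91 × 10⁻²⁵ × 1.31 × 10⁴⁷ = 5.12 × 10²² m⁻³.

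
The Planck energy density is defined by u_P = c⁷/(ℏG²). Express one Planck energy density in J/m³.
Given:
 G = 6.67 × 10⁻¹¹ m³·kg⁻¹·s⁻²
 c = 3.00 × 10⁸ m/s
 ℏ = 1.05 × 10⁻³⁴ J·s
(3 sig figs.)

u_P = c⁷/(ℏG²)
  = 2.19 × 10⁵⁹ / 4.67 × 10⁻⁵⁵
  = 4.68 × 10¹¹³ J/m³

4.68 × 10¹¹³ J/m³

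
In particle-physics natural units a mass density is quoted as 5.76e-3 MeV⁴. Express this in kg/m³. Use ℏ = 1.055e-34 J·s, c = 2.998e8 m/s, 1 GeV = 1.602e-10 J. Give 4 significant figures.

Mass density is [E]/(c²[L]³) = [E]⁴/(ℏ³c⁵).
1 GeV⁴ → 1/(ℏ³c⁵) × (1 GeV in J)⁴ = 2.316e20 kg/m³.
Convert the energy scale: 5.76e-3 MeV⁴ = 5.76e-15 GeV⁴.
Result: 5.76e-15 × 2.316e20 = 1.334e6 kg/m³.

1.334e6 kg/m³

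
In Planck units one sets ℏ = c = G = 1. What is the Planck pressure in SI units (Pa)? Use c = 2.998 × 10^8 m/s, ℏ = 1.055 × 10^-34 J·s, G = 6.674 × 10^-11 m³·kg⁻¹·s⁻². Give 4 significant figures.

4.632 × 10^113 Pa

p_P = c⁷/(ℏG²)
  = 2.177 × 10^59 / 4.699 × 10^-55
  = 4.632 × 10^113 Pa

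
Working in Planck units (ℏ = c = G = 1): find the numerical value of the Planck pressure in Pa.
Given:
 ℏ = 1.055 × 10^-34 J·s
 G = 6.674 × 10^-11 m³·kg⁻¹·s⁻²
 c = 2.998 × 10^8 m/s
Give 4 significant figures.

Dimensional analysis gives p_P = c⁷/(ℏG²).
  = 2.177 × 10^59 / 4.699 × 10^-55
  = 4.632 × 10^113 Pa

4.632 × 10^113 Pa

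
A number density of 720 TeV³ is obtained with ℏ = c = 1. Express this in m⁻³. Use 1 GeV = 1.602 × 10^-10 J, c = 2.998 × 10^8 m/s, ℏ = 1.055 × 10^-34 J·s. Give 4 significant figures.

9.356 × 10^58 m⁻³

Number density is [L]⁻³ = [E]³/(ℏc)³.
1 GeV³ → 1/(ℏc)³ × (1 GeV in J)³ = 1.299 × 10^47 m⁻³.
Convert the energy scale: 720 TeV³ = 7.20 × 10^11 GeV³.
Result: 7.20 × 10^11 × 1.299 × 10^47 = 9.356 × 10^58 m⁻³.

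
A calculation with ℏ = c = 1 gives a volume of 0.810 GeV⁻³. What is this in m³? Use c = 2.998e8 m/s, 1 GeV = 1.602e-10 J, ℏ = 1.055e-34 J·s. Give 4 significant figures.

6.234e-48 m³

Volume is [L]³ = [E]⁻³·(ℏc)³.
1 GeV⁻³ → (ℏc)³ × (1 GeV in J)⁻³ = 7.696e-48 m³.
Result: 0.810 × 7.696e-48 = 6.234e-48 m³.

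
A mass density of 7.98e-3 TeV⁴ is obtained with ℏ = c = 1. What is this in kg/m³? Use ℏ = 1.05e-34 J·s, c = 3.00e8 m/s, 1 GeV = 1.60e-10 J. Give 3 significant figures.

Mass density is [E]/(c²[L]³) = [E]⁴/(ℏ³c⁵).
1 GeV⁴ → 1/(ℏ³c⁵) × (1 GeV in J)⁴ = 2.33e20 kg/m³.
Convert the energy scale: 7.98e-3 TeV⁴ = 7.98e9 GeV⁴.
Result: 7.98e9 × 2.33e20 = 1.86e30 kg/m³.

1.86e30 kg/m³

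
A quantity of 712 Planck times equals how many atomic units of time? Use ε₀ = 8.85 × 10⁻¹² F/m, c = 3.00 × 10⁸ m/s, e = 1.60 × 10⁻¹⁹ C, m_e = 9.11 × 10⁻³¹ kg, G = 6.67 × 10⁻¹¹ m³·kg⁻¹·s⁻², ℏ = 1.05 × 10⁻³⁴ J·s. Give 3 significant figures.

Planck time: t_P = √(ℏG/c⁵) = 5.37 × 10⁻⁴⁴ s
atomic unit of time: τ_au = (4πε₀)²ℏ³/(m_e e⁴) = 2.40 × 10⁻¹⁷ s
712 × 5.37 × 10⁻⁴⁴ / 2.40 × 10⁻¹⁷ = 1.59 × 10⁻²⁴

1.59 × 10⁻²⁴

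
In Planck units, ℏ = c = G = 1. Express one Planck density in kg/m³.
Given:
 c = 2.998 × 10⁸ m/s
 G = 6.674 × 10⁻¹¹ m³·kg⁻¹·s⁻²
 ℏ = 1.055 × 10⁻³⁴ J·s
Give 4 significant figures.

From ℏ = c = G = 1 the density scale is ρ_P = c⁵/(ℏG²).
  = 2.422 × 10⁴² / 4.699 × 10⁻⁵⁵
  = 5.154 × 10⁹⁶ kg/m³

5.154 × 10⁹⁶ kg/m³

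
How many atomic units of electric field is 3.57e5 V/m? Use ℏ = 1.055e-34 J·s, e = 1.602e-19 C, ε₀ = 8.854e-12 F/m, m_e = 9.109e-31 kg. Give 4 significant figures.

6.958e-7

atomic unit of electric field: E_au = E_h/(e a₀) = m_e²e⁵/((4πε₀)³ℏ⁴) = 5.131e11 V/m.
3.57e5 / 5.131e11 = 6.958e-7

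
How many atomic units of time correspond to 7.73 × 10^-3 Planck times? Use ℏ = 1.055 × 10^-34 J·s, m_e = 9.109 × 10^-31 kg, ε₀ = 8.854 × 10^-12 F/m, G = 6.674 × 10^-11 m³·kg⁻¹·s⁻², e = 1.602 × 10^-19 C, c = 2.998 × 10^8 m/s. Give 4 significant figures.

Planck time: t_P = √(ℏG/c⁵) = 5.392 × 10^-44 s
atomic unit of time: τ_au = (4πε₀)²ℏ³/(m_e e⁴) = 2.423 × 10^-17 s
7.73 × 10^-3 × 5.392 × 10^-44 / 2.423 × 10^-17 = 1.720 × 10^-29

1.720 × 10^-29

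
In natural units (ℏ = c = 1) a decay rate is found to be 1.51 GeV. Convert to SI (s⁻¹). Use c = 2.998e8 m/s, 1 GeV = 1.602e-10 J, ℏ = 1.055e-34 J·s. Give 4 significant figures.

A rate is [E]/ℏ; divide by ℏ.
1 GeV → 1/ℏ × (1 GeV in J) = 1.518e24 s⁻¹.
Result: 1.51 × 1.518e24 = 2.293e24 s⁻¹.

2.293e24 s⁻¹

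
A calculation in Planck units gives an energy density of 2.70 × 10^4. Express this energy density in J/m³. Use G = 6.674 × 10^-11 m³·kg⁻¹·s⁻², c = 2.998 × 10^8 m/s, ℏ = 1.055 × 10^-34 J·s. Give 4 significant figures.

1.251 × 10^118 J/m³

One Planck energy density: u_P = c⁷/(ℏG²) = 4.632 × 10^113 J/m³.
2.70 × 10^4 × 4.632 × 10^113 J/m³ = 1.251 × 10^118 J/m³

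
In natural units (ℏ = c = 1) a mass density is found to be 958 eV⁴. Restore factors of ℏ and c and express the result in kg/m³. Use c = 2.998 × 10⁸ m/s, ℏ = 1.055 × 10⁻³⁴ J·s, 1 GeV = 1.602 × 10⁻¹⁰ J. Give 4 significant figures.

Mass density is [E]/(c²[L]³) = [E]⁴/(ℏ³c⁵).
1 GeV⁴ → 1/(ℏ³c⁵) × (1 GeV in J)⁴ = 2.316 × 10²⁰ kg/m³.
Convert the energy scale: 958 eV⁴ = 9.58 × 10⁻³⁴ GeV⁴.
Result: 9.58 × 10⁻³⁴ × 2.316 × 10²⁰ = 2.219 × 10⁻¹³ kg/m³.

2.219 × 10⁻¹³ kg/m³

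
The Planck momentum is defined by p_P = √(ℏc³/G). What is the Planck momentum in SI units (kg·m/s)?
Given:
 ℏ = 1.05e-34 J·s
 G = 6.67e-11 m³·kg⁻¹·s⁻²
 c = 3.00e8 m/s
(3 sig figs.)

p_P = √(ℏc³/G)
  = √(42.5)
  = 6.52 kg·m/s

6.52 kg·m/s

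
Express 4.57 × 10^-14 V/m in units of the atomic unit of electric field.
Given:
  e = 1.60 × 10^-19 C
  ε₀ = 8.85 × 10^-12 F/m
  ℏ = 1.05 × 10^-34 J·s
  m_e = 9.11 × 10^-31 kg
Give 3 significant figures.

8.78 × 10^-26

atomic unit of electric field: E_au = E_h/(e a₀) = m_e²e⁵/((4πε₀)³ℏ⁴) = 5.20 × 10^11 V/m.
4.57 × 10^-14 / 5.20 × 10^11 = 8.78 × 10^-26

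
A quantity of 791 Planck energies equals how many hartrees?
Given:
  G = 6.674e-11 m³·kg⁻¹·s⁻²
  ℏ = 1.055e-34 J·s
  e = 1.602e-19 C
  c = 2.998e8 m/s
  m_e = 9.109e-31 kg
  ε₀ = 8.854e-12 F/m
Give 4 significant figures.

3.554e29

Planck energy: E_P = √(ℏc⁵/G) = 1.957e9 J
hartree: E_h = m_e e⁴/(4πε₀ℏ)² = 4.354e-18 J
791 × 1.957e9 / 4.354e-18 = 3.554e29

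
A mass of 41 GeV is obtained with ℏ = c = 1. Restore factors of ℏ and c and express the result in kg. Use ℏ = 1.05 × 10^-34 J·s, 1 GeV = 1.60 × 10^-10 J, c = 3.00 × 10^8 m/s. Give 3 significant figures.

7.29 × 10^-26 kg

Mass is [E]/c²; divide by c².
1 GeV → 1/c² × (1 GeV in J) = 1.78 × 10^-27 kg.
Result: 41 × 1.78 × 10^-27 = 7.29 × 10^-26 kg.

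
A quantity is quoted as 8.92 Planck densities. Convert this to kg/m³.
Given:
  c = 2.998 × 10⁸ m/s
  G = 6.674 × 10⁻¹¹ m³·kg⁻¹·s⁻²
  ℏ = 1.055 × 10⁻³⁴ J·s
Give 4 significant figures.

One Planck density: ρ_P = c⁵/(ℏG²) = 5.154 × 10⁹⁶ kg/m³.
8.92 × 5.154 × 10⁹⁶ kg/m³ = 4.597 × 10⁹⁷ kg/m³

4.597 × 10⁹⁷ kg/m³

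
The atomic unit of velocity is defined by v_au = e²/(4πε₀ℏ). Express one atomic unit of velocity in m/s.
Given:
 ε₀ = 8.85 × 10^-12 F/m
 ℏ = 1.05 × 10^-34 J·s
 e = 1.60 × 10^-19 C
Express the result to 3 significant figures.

v_au = e²/(4πε₀ℏ)
  = 2.56 × 10^-38 / 1.17 × 10^-44
  = 2.19 × 10^6 m/s

2.19 × 10^6 m/s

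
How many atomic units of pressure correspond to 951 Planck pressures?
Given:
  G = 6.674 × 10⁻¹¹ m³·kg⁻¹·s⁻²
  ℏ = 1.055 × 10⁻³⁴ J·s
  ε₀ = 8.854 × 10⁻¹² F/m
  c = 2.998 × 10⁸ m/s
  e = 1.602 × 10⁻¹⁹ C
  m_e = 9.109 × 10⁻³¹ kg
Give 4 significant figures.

1.504 × 10¹⁰³

Planck pressure: p_P = c⁷/(ℏG²) = 4.632 × 10¹¹³ Pa
atomic unit of pressure: P_au = E_h/a₀³ = m_e⁴e¹⁰/((4πε₀)⁵ℏ⁸) = 2.929 × 10¹³ Pa
951 × 4.632 × 10¹¹³ / 2.929 × 10¹³ = 1.504 × 10¹⁰³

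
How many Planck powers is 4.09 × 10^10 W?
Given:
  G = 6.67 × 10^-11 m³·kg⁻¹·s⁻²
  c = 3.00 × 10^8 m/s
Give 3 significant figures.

Planck power: P_P = c⁵/G = 3.64 × 10^52 W.
4.09 × 10^10 / 3.64 × 10^52 = 1.12 × 10^-42

1.12 × 10^-42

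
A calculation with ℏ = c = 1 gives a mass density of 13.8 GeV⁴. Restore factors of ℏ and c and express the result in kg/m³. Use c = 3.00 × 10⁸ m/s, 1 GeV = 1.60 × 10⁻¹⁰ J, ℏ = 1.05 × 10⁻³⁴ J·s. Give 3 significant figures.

Mass density is [E]/(c²[L]³) = [E]⁴/(ℏ³c⁵).
1 GeV⁴ → 1/(ℏ³c⁵) × (1 GeV in J)⁴ = 2.33 × 10²⁰ kg/m³.
Result: 13.8 × 2.33 × 10²⁰ = 3.22 × 10²¹ kg/m³.

3.22 × 10²¹ kg/m³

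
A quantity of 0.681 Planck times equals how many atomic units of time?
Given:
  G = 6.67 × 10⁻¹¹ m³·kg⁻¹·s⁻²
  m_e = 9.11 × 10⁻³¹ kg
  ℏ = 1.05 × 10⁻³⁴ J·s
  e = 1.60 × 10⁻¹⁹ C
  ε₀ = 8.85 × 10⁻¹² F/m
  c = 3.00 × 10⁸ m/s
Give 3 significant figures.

1.52 × 10⁻²⁷

Planck time: t_P = √(ℏG/c⁵) = 5.37 × 10⁻⁴⁴ s
atomic unit of time: τ_au = (4πε₀)²ℏ³/(m_e e⁴) = 2.40 × 10⁻¹⁷ s
0.681 × 5.37 × 10⁻⁴⁴ / 2.40 × 10⁻¹⁷ = 1.52 × 10⁻²⁷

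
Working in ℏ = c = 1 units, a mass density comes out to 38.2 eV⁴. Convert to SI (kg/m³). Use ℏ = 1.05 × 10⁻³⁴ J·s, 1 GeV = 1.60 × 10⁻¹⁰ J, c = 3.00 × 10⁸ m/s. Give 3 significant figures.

8.90 × 10⁻¹⁵ kg/m³

Mass density is [E]/(c²[L]³) = [E]⁴/(ℏ³c⁵).
1 GeV⁴ → 1/(ℏ³c⁵) × (1 GeV in J)⁴ = 2.33 × 10²⁰ kg/m³.
Convert the energy scale: 38.2 eV⁴ = 3.82 × 10⁻³⁵ GeV⁴.
Result: 3.82 × 10⁻³⁵ × 2.33 × 10²⁰ = 8.90 × 10⁻¹⁵ kg/m³.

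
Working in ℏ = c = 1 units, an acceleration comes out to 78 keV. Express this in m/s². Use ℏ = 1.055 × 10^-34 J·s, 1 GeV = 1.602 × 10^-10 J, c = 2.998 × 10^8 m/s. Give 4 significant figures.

3.551 × 10^28 m/s²

Acceleration is [L]/[T]² = c·[E]/ℏ.
1 GeV → c/ℏ × (1 GeV in J) = 4.552 × 10^32 m/s².
Convert the energy scale: 78 keV = 7.80 × 10^-5 GeV.
Result: 7.80 × 10^-5 × 4.552 × 10^32 = 3.551 × 10^28 m/s².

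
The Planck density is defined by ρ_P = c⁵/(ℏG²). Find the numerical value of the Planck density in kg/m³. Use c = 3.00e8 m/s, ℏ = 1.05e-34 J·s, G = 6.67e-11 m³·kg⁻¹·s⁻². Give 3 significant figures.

5.20e96 kg/m³

ρ_P = c⁵/(ℏG²)
  = 2.43e42 / 4.67e-55
  = 5.20e96 kg/m³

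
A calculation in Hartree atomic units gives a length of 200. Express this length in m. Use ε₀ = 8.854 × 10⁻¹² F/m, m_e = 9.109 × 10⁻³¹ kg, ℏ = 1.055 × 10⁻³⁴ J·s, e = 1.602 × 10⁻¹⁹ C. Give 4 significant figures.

1.059 × 10⁻⁸ m

One Bohr radius: a₀ = 4πε₀ℏ²/(m_e e²) = 5.297 × 10⁻¹¹ m.
200 × 5.297 × 10⁻¹¹ m = 1.059 × 10⁻⁸ m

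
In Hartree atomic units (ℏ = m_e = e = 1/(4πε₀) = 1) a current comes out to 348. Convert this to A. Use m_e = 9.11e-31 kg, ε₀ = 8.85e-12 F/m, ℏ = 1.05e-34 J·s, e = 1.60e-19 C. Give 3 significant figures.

One atomic unit of electric current: I_au = e E_h/ℏ = m_e e⁵/((4πε₀)²ℏ³) = 6.67e-3 A.
348 × 6.67e-3 A = 2.32 A

2.32 A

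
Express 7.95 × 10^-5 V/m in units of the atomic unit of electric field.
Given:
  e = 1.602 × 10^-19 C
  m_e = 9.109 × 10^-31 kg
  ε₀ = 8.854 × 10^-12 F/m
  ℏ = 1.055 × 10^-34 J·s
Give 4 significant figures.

1.549 × 10^-16

atomic unit of electric field: E_au = E_h/(e a₀) = m_e²e⁵/((4πε₀)³ℏ⁴) = 5.131 × 10^11 V/m.
7.95 × 10^-5 / 5.131 × 10^11 = 1.549 × 10^-16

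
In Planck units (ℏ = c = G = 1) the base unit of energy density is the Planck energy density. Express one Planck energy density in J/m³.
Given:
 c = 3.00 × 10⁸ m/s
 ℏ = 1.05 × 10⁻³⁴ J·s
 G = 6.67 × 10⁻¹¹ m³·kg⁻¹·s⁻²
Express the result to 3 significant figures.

u_P = c⁷/(ℏG²)
  = 2.19 × 10⁵⁹ / 4.67 × 10⁻⁵⁵
  = 4.68 × 10¹¹³ J/m³

4.68 × 10¹¹³ J/m³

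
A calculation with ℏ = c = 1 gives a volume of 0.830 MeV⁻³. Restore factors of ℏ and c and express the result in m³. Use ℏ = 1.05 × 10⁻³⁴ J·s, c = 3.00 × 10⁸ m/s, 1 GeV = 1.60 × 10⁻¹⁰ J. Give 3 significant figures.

Volume is [L]³ = [E]⁻³·(ℏc)³.
1 GeV⁻³ → (ℏc)³ × (1 GeV in J)⁻³ = 7.63 × 10⁻⁴⁸ m³.
Convert the energy scale: 0.830 MeV⁻³ = 8.30 × 10⁸ GeV⁻³.
Result: 8.30 × 10⁸ × 7.63 × 10⁻⁴⁸ = 6.33 × 10⁻³⁹ m³.

6.33 × 10⁻³⁹ m³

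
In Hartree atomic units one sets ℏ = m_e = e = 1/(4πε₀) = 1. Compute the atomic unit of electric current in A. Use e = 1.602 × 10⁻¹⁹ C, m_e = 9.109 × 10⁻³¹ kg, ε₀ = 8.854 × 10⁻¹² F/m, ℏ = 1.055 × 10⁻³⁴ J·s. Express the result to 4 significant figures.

6.612 × 10⁻³ A

I_au = e E_h/ℏ = m_e e⁵/((4πε₀)²ℏ³)
E_h = 4.354 × 10⁻¹⁸ J
e·E_h/ℏ = 6.612 × 10⁻³ A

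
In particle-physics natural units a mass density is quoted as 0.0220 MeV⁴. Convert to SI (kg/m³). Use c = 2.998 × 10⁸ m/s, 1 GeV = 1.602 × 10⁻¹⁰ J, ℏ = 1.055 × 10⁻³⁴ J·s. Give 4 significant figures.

5.095 × 10⁶ kg/m³

Mass density is [E]/(c²[L]³) = [E]⁴/(ℏ³c⁵).
1 GeV⁴ → 1/(ℏ³c⁵) × (1 GeV in J)⁴ = 2.316 × 10²⁰ kg/m³.
Convert the energy scale: 0.0220 MeV⁴ = 2.20 × 10⁻¹⁴ GeV⁴.
Result: 2.20 × 10⁻¹⁴ × 2.316 × 10²⁰ = 5.095 × 10⁶ kg/m³.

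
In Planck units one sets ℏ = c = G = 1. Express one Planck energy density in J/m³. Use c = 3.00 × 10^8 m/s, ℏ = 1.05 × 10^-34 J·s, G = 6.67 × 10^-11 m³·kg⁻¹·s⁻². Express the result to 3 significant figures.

u_P = c⁷/(ℏG²)
  = 2.19 × 10^59 / 4.67 × 10^-55
  = 4.68 × 10^113 J/m³

4.68 × 10^113 J/m³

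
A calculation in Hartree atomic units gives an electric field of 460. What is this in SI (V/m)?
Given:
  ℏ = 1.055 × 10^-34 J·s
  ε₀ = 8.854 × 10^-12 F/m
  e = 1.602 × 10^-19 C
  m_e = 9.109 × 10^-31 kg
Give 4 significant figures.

One atomic unit of electric field: E_au = E_h/(e a₀) = m_e²e⁵/((4πε₀)³ℏ⁴) = 5.131 × 10^11 V/m.
460 × 5.131 × 10^11 V/m = 2.360 × 10^14 V/m

2.360 × 10^14 V/m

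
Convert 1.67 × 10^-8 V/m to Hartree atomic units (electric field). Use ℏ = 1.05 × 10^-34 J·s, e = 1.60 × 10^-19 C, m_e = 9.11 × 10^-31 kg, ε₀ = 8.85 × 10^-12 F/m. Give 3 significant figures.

atomic unit of electric field: E_au = E_h/(e a₀) = m_e²e⁵/((4πε₀)³ℏ⁴) = 5.20 × 10^11 V/m.
1.67 × 10^-8 / 5.20 × 10^11 = 3.21 × 10^-20

3.21 × 10^-20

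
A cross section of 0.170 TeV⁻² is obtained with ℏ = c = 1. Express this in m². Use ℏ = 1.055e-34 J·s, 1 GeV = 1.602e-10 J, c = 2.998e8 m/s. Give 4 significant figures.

Area is [L]² = [E]⁻²·(ℏc)²; restore (ℏc)².
1 GeV⁻² → (ℏc)² × (1 GeV in J)⁻² = 3.898e-32 m².
Convert the energy scale: 0.170 TeV⁻² = 1.70e-7 GeV⁻².
Result: 1.70e-7 × 3.898e-32 = 6.627e-39 m².

6.627e-39 m²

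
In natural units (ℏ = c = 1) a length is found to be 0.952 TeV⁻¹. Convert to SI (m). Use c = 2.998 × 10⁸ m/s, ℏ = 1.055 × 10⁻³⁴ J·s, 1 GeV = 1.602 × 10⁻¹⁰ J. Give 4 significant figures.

A length is [E]⁻¹ in ℏ=c=1; restore one factor of ℏc.
1 GeV⁻¹ → ℏc × (1 GeV in J)⁻¹ = 1.974 × 10⁻¹⁶ m.
Convert the energy scale: 0.952 TeV⁻¹ = 9.52 × 10⁻⁴ GeV⁻¹.
Result: 9.52 × 10⁻⁴ × 1.974 × 10⁻¹⁶ = 1.880 × 10⁻¹⁹ m.

1.880 × 10⁻¹⁹ m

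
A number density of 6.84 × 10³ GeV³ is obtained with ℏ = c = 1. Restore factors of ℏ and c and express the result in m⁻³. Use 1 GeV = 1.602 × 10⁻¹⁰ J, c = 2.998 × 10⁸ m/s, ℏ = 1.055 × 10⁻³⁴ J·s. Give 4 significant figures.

Number density is [L]⁻³ = [E]³/(ℏc)³.
1 GeV³ → 1/(ℏc)³ × (1 GeV in J)³ = 1.299 × 10⁴⁷ m⁻³.
Result: 6.84 × 10³ × 1.299 × 10⁴⁷ = 8.888 × 10⁵⁰ m⁻³.

8.888 × 10⁵⁰ m⁻³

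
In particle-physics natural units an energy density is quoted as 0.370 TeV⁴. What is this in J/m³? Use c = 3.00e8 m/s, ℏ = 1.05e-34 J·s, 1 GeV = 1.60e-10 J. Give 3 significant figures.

7.76e48 J/m³

[E]/[L]³ = [E]⁴/(ℏc)³; restore (ℏc)⁻³.
1 GeV⁴ → 1/(ℏc)³ × (1 GeV in J)⁴ = 2.10e37 J/m³.
Convert the energy scale: 0.370 TeV⁴ = 3.70e11 GeV⁴.
Result: 3.70e11 × 2.10e37 = 7.76e48 J/m³.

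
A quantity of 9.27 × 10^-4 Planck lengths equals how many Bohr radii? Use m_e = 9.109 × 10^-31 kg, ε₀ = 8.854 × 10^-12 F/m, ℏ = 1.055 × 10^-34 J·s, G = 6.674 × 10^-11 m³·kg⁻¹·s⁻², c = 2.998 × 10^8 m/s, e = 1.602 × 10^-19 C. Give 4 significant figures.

2.829 × 10^-28

Planck length: ℓ_P = √(ℏG/c³) = 1.616 × 10^-35 m
Bohr radius: a₀ = 4πε₀ℏ²/(m_e e²) = 5.297 × 10^-11 m
9.27 × 10^-4 × 1.616 × 10^-35 / 5.297 × 10^-11 = 2.829 × 10^-28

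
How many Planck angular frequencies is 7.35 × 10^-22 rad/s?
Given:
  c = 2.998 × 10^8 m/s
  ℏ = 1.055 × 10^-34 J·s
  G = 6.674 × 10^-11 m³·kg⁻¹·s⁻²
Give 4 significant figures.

Planck angular frequency: ω_P = √(c⁵/(ℏG)) = 1.855 × 10^43 rad/s.
7.35 × 10^-22 / 1.855 × 10^43 = 3.963 × 10^-65

3.963 × 10^-65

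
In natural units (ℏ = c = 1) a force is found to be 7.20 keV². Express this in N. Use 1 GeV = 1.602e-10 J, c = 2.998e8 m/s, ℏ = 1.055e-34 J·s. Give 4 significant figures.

Force is [E]/[L] = [E]²/(ℏc); restore (ℏc)⁻¹.
1 GeV² → 1/(ℏc) × (1 GeV in J)² = 8.114e5 N.
Convert the energy scale: 7.20 keV² = 7.20e-12 GeV².
Result: 7.20e-12 × 8.114e5 = 5.842e-6 N.

5.842e-6 N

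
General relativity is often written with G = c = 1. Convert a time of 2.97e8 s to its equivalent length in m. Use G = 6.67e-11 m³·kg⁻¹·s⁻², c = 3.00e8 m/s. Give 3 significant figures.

Time → length via c.
2.97e8 s × (c) = 8.91e16 m

8.91e16 m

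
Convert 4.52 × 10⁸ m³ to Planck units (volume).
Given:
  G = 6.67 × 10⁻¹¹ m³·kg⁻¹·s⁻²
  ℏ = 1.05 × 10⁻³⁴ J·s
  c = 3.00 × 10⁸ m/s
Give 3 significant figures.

Planck volume: V_P = (ℏG/c³)^(3/2) = 4.18 × 10⁻¹⁰⁵ m³.
4.52 × 10⁸ / 4.18 × 10⁻¹⁰⁵ = 1.08 × 10¹¹³

1.08 × 10¹¹³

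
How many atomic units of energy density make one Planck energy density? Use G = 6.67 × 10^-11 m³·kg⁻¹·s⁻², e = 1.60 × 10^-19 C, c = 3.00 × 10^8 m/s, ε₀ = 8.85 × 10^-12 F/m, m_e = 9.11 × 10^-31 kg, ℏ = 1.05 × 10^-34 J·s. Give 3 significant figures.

1.55 × 10^100

Planck energy density: u_P = c⁷/(ℏG²) = 4.68 × 10^113 J/m³
atomic unit of energy density: u_au = E_h/a₀³ = m_e⁴e¹⁰/((4πε₀)⁵ℏ⁸) = 3.01 × 10^13 J/m³
ratio = 4.68 × 10^113 / 3.01 × 10^13 = 1.55 × 10^100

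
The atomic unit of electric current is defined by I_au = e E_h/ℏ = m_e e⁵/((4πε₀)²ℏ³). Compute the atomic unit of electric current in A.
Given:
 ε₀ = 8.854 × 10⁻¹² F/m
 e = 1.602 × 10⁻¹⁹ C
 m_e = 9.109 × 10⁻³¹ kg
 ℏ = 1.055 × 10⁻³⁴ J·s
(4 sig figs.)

I_au = e E_h/ℏ = m_e e⁵/((4πε₀)²ℏ³)
E_h = 4.354 × 10⁻¹⁸ J
e·E_h/ℏ = 6.612 × 10⁻³ A

6.612 × 10⁻³ A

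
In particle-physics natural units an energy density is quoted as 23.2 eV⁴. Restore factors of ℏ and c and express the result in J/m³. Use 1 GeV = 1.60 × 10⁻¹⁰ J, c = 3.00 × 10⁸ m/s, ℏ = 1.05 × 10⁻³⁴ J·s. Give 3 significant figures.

486 J/m³

[E]/[L]³ = [E]⁴/(ℏc)³; restore (ℏc)⁻³.
1 GeV⁴ → 1/(ℏc)³ × (1 GeV in J)⁴ = 2.10 × 10³⁷ J/m³.
Convert the energy scale: 23.2 eV⁴ = 2.32 × 10⁻³⁵ GeV⁴.
Result: 2.32 × 10⁻³⁵ × 2.10 × 10³⁷ = 486 J/m³.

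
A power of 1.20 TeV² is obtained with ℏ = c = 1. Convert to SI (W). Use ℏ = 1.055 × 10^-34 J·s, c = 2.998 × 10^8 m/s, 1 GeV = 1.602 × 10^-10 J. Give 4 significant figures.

2.919 × 10^20 W

Power is [E]/[T] = [E]²/ℏ.
1 GeV² → 1/ℏ × (1 GeV in J)² = 2.433 × 10^14 W.
Convert the energy scale: 1.20 TeV² = 1.20 × 10^6 GeV².
Result: 1.20 × 10^6 × 2.433 × 10^14 = 2.919 × 10^20 W.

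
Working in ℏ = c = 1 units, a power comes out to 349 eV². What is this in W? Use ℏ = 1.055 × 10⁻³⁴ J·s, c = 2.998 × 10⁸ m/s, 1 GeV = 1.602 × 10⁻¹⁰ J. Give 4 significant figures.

0.08490 W

Power is [E]/[T] = [E]²/ℏ.
1 GeV² → 1/ℏ × (1 GeV in J)² = 2.433 × 10¹⁴ W.
Convert the energy scale: 349 eV² = 3.49 × 10⁻¹⁶ GeV².
Result: 3.49 × 10⁻¹⁶ × 2.433 × 10¹⁴ = 0.08490 W.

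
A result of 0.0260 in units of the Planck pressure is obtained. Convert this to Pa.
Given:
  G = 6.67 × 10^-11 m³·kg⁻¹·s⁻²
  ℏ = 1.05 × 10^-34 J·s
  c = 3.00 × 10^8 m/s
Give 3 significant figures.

One Planck pressure: p_P = c⁷/(ℏG²) = 4.68 × 10^113 Pa.
0.0260 × 4.68 × 10^113 Pa = 1.22 × 10^112 Pa

1.22 × 10^112 Pa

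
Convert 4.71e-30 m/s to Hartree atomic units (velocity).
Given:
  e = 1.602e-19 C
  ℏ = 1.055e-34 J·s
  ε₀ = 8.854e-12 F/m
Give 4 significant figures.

atomic unit of velocity: v_au = e²/(4πε₀ℏ) = 2.186e6 m/s.
4.71e-30 / 2.186e6 = 2.154e-36

2.154e-36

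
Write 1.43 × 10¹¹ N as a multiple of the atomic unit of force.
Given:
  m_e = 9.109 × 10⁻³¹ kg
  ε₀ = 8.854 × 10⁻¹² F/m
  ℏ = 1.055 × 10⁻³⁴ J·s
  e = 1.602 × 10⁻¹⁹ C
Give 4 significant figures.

atomic unit of force: F_au = E_h/a₀ = m_e²e⁶/((4πε₀)³ℏ⁴) = 8.220 × 10⁻⁸ N.
1.43 × 10¹¹ / 8.220 × 10⁻⁸ = 1.740 × 10¹⁸

1.740 × 10¹⁸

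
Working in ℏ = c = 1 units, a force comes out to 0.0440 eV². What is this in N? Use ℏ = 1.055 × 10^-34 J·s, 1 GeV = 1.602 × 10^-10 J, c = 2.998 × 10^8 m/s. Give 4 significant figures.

Force is [E]/[L] = [E]²/(ℏc); restore (ℏc)⁻¹.
1 GeV² → 1/(ℏc) × (1 GeV in J)² = 8.114 × 10^5 N.
Convert the energy scale: 0.0440 eV² = 4.40 × 10^-20 GeV².
Result: 4.40 × 10^-20 × 8.114 × 10^5 = 3.570 × 10^-14 N.

3.570 × 10^-14 N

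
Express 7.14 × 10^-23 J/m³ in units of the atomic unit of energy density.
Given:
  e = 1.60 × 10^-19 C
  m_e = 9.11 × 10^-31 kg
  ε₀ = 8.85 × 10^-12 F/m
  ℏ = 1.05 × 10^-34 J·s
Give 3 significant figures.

atomic unit of energy density: u_au = E_h/a₀³ = m_e⁴e¹⁰/((4πε₀)⁵ℏ⁸) = 3.01 × 10^13 J/m³.
7.14 × 10^-23 / 3.01 × 10^13 = 2.37 × 10^-36

2.37 × 10^-36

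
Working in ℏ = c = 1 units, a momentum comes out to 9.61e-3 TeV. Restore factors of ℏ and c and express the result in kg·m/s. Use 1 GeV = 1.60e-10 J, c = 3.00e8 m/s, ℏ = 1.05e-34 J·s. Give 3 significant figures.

5.13e-18 kg·m/s

Momentum is [E]/c; divide by c.
1 GeV → 1/c × (1 GeV in J) = 5.33e-19 kg·m/s.
Convert the energy scale: 9.61e-3 TeV = 9.61 GeV.
Result: 9.61 × 5.33e-19 = 5.13e-18 kg·m/s.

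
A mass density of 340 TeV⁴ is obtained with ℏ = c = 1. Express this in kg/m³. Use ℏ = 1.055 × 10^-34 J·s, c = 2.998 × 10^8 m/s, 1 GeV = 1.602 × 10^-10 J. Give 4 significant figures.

7.874 × 10^34 kg/m³

Mass density is [E]/(c²[L]³) = [E]⁴/(ℏ³c⁵).
1 GeV⁴ → 1/(ℏ³c⁵) × (1 GeV in J)⁴ = 2.316 × 10^20 kg/m³.
Convert the energy scale: 340 TeV⁴ = 3.40 × 10^14 GeV⁴.
Result: 3.40 × 10^14 × 2.316 × 10^20 = 7.874 × 10^34 kg/m³.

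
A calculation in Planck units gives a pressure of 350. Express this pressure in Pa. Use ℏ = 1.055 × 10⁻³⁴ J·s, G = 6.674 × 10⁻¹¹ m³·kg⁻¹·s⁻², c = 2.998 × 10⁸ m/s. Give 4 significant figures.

One Planck pressure: p_P = c⁷/(ℏG²) = 4.632 × 10¹¹³ Pa.
350 × 4.632 × 10¹¹³ Pa = 1.621 × 10¹¹⁶ Pa

1.621 × 10¹¹⁶ Pa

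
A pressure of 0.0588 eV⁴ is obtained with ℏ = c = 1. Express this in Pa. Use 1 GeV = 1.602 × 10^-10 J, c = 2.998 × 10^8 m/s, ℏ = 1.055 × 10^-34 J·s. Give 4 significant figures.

Pressure is [E]/[L]³ = [E]⁴/(ℏc)³.
1 GeV⁴ → 1/(ℏc)³ × (1 GeV in J)⁴ = 2.082 × 10^37 Pa.
Convert the energy scale: 0.0588 eV⁴ = 5.88 × 10^-38 GeV⁴.
Result: 5.88 × 10^-38 × 2.082 × 10^37 = 1.224 Pa.

1.224 Pa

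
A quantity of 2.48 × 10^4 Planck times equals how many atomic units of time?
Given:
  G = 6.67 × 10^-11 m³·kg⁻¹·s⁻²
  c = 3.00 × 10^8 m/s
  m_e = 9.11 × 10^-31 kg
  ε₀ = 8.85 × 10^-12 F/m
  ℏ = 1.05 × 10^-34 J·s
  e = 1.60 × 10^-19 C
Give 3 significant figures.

5.55 × 10^-23

Planck time: t_P = √(ℏG/c⁵) = 5.37 × 10^-44 s
atomic unit of time: τ_au = (4πε₀)²ℏ³/(m_e e⁴) = 2.40 × 10^-17 s
2.48 × 10^4 × 5.37 × 10^-44 / 2.40 × 10^-17 = 5.55 × 10^-23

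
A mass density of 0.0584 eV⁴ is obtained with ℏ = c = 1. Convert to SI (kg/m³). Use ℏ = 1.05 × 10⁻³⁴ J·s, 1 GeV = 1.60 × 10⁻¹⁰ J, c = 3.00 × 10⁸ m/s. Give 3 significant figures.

Mass density is [E]/(c²[L]³) = [E]⁴/(ℏ³c⁵).
1 GeV⁴ → 1/(ℏ³c⁵) × (1 GeV in J)⁴ = 2.33 × 10²⁰ kg/m³.
Convert the energy scale: 0.0584 eV⁴ = 5.84 × 10⁻³⁸ GeV⁴.
Result: 5.84 × 10⁻³⁸ × 2.33 × 10²⁰ = 1.36 × 10⁻¹⁷ kg/m³.

1.36 × 10⁻¹⁷ kg/m³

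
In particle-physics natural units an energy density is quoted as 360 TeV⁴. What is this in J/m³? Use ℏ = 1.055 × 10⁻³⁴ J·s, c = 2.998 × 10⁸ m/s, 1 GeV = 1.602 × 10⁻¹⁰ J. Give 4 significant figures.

[E]/[L]³ = [E]⁴/(ℏc)³; restore (ℏc)⁻³.
1 GeV⁴ → 1/(ℏc)³ × (1 GeV in J)⁴ = 2.082 × 10³⁷ J/m³.
Convert the energy scale: 360 TeV⁴ = 3.60 × 10¹⁴ GeV⁴.
Result: 3.60 × 10¹⁴ × 2.082 × 10³⁷ = 7.494 × 10⁵¹ J/m³.

7.494 × 10⁵¹ J/m³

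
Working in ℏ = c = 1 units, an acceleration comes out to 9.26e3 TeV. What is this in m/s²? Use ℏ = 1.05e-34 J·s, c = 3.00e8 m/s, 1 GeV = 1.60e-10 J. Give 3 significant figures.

Acceleration is [L]/[T]² = c·[E]/ℏ.
1 GeV → c/ℏ × (1 GeV in J) = 4.57e32 m/s².
Convert the energy scale: 9.26e3 TeV = 9.26e6 GeV.
Result: 9.26e6 × 4.57e32 = 4.23e39 m/s².

4.23e39 m/s²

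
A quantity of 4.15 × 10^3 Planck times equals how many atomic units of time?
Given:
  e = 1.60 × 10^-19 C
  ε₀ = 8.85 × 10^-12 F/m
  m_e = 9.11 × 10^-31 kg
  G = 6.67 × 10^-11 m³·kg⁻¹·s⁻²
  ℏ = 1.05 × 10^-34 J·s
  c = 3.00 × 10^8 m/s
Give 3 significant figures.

9.29 × 10^-24

Planck time: t_P = √(ℏG/c⁵) = 5.37 × 10^-44 s
atomic unit of time: τ_au = (4πε₀)²ℏ³/(m_e e⁴) = 2.40 × 10^-17 s
4.15 × 10^3 × 5.37 × 10^-44 / 2.40 × 10^-17 = 9.29 × 10^-24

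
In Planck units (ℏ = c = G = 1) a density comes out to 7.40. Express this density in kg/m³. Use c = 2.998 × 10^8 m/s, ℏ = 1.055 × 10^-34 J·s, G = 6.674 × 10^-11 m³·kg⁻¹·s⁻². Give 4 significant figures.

3.814 × 10^97 kg/m³

One Planck density: ρ_P = c⁵/(ℏG²) = 5.154 × 10^96 kg/m³.
7.40 × 5.154 × 10^96 kg/m³ = 3.814 × 10^97 kg/m³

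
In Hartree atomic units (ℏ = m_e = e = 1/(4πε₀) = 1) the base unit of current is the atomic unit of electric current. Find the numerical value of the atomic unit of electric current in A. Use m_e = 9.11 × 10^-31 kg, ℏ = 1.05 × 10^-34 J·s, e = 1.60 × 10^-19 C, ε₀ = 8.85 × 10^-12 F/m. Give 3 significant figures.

I_au = e E_h/ℏ = m_e e⁵/((4πε₀)²ℏ³)
E_h = 4.38 × 10^-18 J
e·E_h/ℏ = 6.67 × 10^-3 A

6.67 × 10^-3 A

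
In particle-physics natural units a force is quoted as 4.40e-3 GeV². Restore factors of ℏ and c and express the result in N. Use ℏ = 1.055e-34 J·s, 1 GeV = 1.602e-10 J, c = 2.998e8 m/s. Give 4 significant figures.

3.570e3 N

Force is [E]/[L] = [E]²/(ℏc); restore (ℏc)⁻¹.
1 GeV² → 1/(ℏc) × (1 GeV in J)² = 8.114e5 N.
Result: 4.40e-3 × 8.114e5 = 3.570e3 N.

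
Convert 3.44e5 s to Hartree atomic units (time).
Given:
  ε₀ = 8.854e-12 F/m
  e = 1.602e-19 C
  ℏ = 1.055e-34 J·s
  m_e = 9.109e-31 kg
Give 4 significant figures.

1.420e22

atomic unit of time: τ_au = (4πε₀)²ℏ³/(m_e e⁴) = 2.423e-17 s.
3.44e5 / 2.423e-17 = 1.420e22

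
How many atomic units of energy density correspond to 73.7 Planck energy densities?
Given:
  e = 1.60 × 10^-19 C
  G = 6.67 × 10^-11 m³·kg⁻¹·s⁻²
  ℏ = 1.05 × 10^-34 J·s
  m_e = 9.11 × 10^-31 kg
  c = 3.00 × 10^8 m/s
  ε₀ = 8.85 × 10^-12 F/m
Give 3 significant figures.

Planck energy density: u_P = c⁷/(ℏG²) = 4.68 × 10^113 J/m³
atomic unit of energy density: u_au = E_h/a₀³ = m_e⁴e¹⁰/((4πε₀)⁵ℏ⁸) = 3.01 × 10^13 J/m³
73.7 × 4.68 × 10^113 / 3.01 × 10^13 = 1.15 × 10^102

1.15 × 10^102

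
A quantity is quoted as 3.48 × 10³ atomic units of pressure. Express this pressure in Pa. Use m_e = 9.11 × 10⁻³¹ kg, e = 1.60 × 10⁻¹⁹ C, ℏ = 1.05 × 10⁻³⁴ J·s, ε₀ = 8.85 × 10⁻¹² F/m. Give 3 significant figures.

One atomic unit of pressure: P_au = E_h/a₀³ = m_e⁴e¹⁰/((4πε₀)⁵ℏ⁸) = 3.01 × 10¹³ Pa.
3.48 × 10³ × 3.01 × 10¹³ Pa = 1.05 × 10¹⁷ Pa

1.05 × 10¹⁷ Pa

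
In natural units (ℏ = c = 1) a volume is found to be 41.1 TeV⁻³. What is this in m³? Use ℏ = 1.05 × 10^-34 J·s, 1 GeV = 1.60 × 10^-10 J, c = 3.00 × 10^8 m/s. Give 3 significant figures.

3.14 × 10^-55 m³

Volume is [L]³ = [E]⁻³·(ℏc)³.
1 GeV⁻³ → (ℏc)³ × (1 GeV in J)⁻³ = 7.63 × 10^-48 m³.
Convert the energy scale: 41.1 TeV⁻³ = 4.11 × 10^-8 GeV⁻³.
Result: 4.11 × 10^-8 × 7.63 × 10^-48 = 3.14 × 10^-55 m³.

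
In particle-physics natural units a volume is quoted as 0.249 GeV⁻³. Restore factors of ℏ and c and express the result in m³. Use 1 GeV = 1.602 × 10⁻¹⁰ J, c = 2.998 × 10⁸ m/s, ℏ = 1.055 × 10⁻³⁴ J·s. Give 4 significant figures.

Volume is [L]³ = [E]⁻³·(ℏc)³.
1 GeV⁻³ → (ℏc)³ × (1 GeV in J)⁻³ = 7.696 × 10⁻⁴⁸ m³.
Result: 0.249 × 7.696 × 10⁻⁴⁸ = 1.916 × 10⁻⁴⁸ m³.

1.916 × 10⁻⁴⁸ m³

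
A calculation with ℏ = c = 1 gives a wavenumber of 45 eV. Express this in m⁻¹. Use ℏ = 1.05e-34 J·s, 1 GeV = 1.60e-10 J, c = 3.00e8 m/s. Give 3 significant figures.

2.29e8 m⁻¹

Inverse length is [E]/(ℏc).
1 GeV → 1/(ℏc) × (1 GeV in J) = 5.08e15 m⁻¹.
Convert the energy scale: 45 eV = 4.50e-8 GeV.
Result: 4.50e-8 × 5.08e15 = 2.29e8 m⁻¹.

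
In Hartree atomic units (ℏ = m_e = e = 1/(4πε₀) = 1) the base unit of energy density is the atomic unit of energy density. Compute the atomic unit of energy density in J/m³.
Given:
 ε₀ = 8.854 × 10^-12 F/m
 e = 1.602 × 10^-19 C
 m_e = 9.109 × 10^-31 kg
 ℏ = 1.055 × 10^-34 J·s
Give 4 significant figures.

2.929 × 10^13 J/m³

u_au = E_h/a₀³ = m_e⁴e¹⁰/((4πε₀)⁵ℏ⁸)
E_h = 4.354 × 10^-18 J
a₀ = 5.297 × 10^-11 m
E_h/a₀³ = 2.929 × 10^13 J/m³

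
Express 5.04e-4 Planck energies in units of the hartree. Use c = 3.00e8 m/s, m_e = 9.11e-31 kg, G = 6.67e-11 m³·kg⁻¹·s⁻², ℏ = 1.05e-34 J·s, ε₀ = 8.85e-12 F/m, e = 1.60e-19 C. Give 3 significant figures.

2.25e23

Planck energy: E_P = √(ℏc⁵/G) = 1.96e9 J
hartree: E_h = m_e e⁴/(4πε₀ℏ)² = 4.38e-18 J
5.04e-4 × 1.96e9 / 4.38e-18 = 2.25e23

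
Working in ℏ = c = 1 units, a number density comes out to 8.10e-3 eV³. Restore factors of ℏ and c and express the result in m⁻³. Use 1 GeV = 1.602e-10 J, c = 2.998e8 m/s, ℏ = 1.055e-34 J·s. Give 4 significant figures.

1.052e18 m⁻³

Number density is [L]⁻³ = [E]³/(ℏc)³.
1 GeV³ → 1/(ℏc)³ × (1 GeV in J)³ = 1.299e47 m⁻³.
Convert the energy scale: 8.10e-3 eV³ = 8.10e-30 GeV³.
Result: 8.10e-30 × 1.299e47 = 1.052e18 m⁻³.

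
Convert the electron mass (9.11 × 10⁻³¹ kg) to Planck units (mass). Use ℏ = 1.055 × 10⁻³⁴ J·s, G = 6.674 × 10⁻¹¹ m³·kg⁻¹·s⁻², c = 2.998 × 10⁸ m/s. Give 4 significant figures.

Planck mass: m_P = √(ℏc/G) = 2.177 × 10⁻⁸ kg.
9.11 × 10⁻³¹ / 2.177 × 10⁻⁸ = 4.185 × 10⁻²³

4.185 × 10⁻²³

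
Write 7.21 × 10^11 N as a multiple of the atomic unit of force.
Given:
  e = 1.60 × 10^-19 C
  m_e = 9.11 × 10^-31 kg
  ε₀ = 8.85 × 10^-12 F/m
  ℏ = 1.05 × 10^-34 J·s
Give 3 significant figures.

atomic unit of force: F_au = E_h/a₀ = m_e²e⁶/((4πε₀)³ℏ⁴) = 8.33 × 10^-8 N.
7.21 × 10^11 / 8.33 × 10^-8 = 8.66 × 10^18

8.66 × 10^18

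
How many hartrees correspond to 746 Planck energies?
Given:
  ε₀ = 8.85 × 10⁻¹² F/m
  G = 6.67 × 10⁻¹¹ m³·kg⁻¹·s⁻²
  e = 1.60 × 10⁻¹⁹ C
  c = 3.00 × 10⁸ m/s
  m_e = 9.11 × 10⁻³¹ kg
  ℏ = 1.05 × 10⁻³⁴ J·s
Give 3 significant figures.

Planck energy: E_P = √(ℏc⁵/G) = 1.96 × 10⁹ J
hartree: E_h = m_e e⁴/(4πε₀ℏ)² = 4.38 × 10⁻¹⁸ J
746 × 1.96 × 10⁹ / 4.38 × 10⁻¹⁸ = 3.33 × 10²⁹

3.33 × 10²⁹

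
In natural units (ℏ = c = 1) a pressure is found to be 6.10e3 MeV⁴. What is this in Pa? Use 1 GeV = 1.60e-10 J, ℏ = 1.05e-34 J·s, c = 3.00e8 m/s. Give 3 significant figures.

Pressure is [E]/[L]³ = [E]⁴/(ℏc)³.
1 GeV⁴ → 1/(ℏc)³ × (1 GeV in J)⁴ = 2.10e37 Pa.
Convert the energy scale: 6.10e3 MeV⁴ = 6.10e-9 GeV⁴.
Result: 6.10e-9 × 2.10e37 = 1.28e29 Pa.

1.28e29 Pa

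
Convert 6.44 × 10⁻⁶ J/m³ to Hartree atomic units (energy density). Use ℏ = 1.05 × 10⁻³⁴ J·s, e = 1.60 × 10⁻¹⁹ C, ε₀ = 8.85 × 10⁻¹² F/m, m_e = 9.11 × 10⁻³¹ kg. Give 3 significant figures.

atomic unit of energy density: u_au = E_h/a₀³ = m_e⁴e¹⁰/((4πε₀)⁵ℏ⁸) = 3.01 × 10¹³ J/m³.
6.44 × 10⁻⁶ / 3.01 × 10¹³ = 2.14 × 10⁻¹⁹

2.14 × 10⁻¹⁹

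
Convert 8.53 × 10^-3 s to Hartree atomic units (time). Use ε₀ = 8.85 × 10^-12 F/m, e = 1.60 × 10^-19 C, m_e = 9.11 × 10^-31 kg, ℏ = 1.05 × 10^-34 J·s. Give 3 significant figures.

3.56 × 10^14

atomic unit of time: τ_au = (4πε₀)²ℏ³/(m_e e⁴) = 2.40 × 10^-17 s.
8.53 × 10^-3 / 2.40 × 10^-17 = 3.56 × 10^14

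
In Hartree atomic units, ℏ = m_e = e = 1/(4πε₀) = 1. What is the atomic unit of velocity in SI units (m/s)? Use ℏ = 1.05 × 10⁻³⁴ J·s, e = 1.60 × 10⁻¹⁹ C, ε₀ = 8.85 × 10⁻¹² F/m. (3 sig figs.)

The unique combination of the constants set to 1 with dimensions of velocity is v_au = e²/(4πε₀ℏ).
  = 2.56 × 10⁻³⁸ / 1.17 × 10⁻⁴⁴
  = 2.19 × 10⁶ m/s

2.19 × 10⁶ m/s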